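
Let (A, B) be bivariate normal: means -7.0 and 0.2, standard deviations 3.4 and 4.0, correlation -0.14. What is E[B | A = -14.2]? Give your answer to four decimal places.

E[B | A=x] = μ_B + ρ(σ_B/σ_A)(x − μ_A) for jointly normal variables.
E[B | A=-14.2] = 0.2 + (-0.14)·(4.0/3.4)·(-14.2 − (-7.0)) = 0.2 + (-0.16471)·(-7.2) = 1.3859.

1.3859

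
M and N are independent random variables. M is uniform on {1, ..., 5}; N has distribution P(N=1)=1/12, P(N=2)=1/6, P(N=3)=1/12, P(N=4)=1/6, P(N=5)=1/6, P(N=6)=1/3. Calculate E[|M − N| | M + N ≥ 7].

85/38

P(M + N ≥ 7) = 19/30.
Summing |M−N|·P(x,y) over outcomes with M + N ≥ 7 gives 17/12.
E[|M − N| | M + N ≥ 7] = (17/12) / (19/30) = 85/38.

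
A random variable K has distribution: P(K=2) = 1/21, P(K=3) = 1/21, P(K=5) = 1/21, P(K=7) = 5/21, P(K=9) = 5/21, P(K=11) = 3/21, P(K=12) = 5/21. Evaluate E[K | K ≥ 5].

178/19

P(K ≥ 5) = 19/21.
Σ over the event: 5·1/21 + 7·5/21 + 9·5/21 + 11·1/7 + 12·5/21 = 178/21.
E[K | K ≥ 5] = (178/21) / (19/21) = 178/19.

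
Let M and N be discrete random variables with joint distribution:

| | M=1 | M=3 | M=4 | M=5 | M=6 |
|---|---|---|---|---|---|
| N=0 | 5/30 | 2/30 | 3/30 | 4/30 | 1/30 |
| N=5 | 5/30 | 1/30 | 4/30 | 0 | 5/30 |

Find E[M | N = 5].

P(N = 5) = 1/2.
Σ M·P over the event = 1·(5/30) + 3·(1/30) + 4·(4/30) + 6·(5/30) = 9/5.
E[M | N = 5] = (9/5) / (1/2) = 18/5.

18/5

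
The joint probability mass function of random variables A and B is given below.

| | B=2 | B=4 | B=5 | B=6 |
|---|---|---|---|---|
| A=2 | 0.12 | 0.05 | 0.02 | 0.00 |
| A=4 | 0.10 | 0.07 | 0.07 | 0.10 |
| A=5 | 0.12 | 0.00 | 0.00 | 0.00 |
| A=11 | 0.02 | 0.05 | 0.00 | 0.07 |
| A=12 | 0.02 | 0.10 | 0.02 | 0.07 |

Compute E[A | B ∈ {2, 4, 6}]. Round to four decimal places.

6.5618

P(B ∈ {2, 4, 6}) = 0.89.
Summing A·P(A=x,B=y) over the conditioning event gives 5.84.
E[A | B ∈ {2, 4, 6}] = (5.84) / (0.89) = 6.5618.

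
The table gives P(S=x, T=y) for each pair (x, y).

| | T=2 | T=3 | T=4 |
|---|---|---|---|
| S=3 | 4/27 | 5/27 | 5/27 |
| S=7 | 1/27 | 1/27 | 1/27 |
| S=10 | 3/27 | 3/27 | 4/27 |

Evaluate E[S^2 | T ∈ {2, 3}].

779/17

P(T ∈ {2, 3}) = 17/27.
Σ S^2·P over the event = 9·(4/27) + 9·(5/27) + 49·(1/27) + 49·(1/27) + 100·(3/27) + 100·(3/27) = 779/27.
E[S^2 | T ∈ {2, 3}] = (779/27) / (17/27) = 779/17.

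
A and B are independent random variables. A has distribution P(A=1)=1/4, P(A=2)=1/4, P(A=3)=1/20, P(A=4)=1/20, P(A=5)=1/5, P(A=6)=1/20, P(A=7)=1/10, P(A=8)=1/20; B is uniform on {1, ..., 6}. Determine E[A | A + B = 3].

P(A + B = 3) = 1/12.
Summing A·P(x,y) over outcomes with A + B = 3 gives 1/8.
E[A | A + B = 3] = (1/8) / (1/12) = 3/2.

3/2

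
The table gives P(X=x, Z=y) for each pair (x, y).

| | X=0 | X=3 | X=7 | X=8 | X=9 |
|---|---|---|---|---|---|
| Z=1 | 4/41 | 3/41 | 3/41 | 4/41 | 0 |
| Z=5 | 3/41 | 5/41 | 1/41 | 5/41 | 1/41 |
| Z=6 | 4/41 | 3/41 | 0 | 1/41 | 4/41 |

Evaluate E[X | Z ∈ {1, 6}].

P(Z ∈ {1, 6}) = 26/41.
Σ X·P over the event = 0·(4/41) + 0·(4/41) + 3·(3/41) + 3·(3/41) + 7·(3/41) + 8·(4/41) + 8·(1/41) + 9·(4/41) = 115/41.
E[X | Z ∈ {1, 6}] = (115/41) / (26/41) = 115/26.

115/26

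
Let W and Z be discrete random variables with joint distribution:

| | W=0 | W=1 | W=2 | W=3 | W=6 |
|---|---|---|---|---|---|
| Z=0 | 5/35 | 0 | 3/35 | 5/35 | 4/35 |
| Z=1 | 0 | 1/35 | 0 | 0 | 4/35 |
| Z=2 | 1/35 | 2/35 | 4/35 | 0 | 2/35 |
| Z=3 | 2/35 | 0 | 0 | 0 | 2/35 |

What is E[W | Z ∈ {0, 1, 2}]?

P(Z ∈ {0, 1, 2}) = 31/35.
Summing W·P(W=x,Z=y) over the conditioning event gives 92/35.
E[W | Z ∈ {0, 1, 2}] = (92/35) / (31/35) = 92/31.

92/31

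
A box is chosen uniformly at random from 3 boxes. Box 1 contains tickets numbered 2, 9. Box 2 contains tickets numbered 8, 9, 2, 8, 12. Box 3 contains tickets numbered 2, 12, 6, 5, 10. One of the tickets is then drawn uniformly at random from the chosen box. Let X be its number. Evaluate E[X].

203/30

E[X | box 1] = (2+9)/2 = 11/2.
E[X | box 2] = (8+9+2+8+12)/5 = 39/5.
E[X | box 3] = (2+12+6+5+10)/5 = 7.
E[X] = (1/3)·(11/2) + (1/3)·(39/5) + (1/3)·(7) = 203/30.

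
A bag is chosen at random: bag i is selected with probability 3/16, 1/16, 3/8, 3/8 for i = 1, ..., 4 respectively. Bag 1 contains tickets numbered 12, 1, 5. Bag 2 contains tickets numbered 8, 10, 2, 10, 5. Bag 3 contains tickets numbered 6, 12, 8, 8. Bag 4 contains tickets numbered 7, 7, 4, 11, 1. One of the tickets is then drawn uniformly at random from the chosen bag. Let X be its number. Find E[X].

E[X | bag 1] = (12+1+5)/3 = 6.
E[X | bag 2] = (8+10+2+10+5)/5 = 7.
E[X | bag 3] = (6+12+8+8)/4 = 17/2.
E[X | bag 4] = (7+7+4+11+1)/5 = 6.
E[X] = (3/16)·(6) + (1/16)·(7) + (3/8)·(17/2) + (3/8)·(6) = 7.

7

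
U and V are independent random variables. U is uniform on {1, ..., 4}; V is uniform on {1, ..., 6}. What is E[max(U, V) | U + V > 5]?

67/14

P(U + V > 5) = 7/12.
Summing max(U,V)·P(x,y) over outcomes with U + V > 5 gives 67/24.
E[max(U, V) | U + V > 5] = (67/24) / (7/12) = 67/14.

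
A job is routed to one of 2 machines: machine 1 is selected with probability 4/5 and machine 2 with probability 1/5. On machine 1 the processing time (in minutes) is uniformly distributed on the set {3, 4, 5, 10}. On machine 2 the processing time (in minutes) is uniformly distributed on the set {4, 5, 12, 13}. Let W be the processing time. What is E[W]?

E[W | machine 1] = (3+4+5+10)/4 = 11/2.
E[W | machine 2] = (4+5+12+13)/4 = 17/2.
By the law of total expectation,
E[W] = (4/5)·(11/2) + (1/5)·(17/2) = 61/10.

61/10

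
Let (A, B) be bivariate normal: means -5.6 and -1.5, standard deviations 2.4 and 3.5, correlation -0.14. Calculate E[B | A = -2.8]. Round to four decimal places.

For a bivariate normal, E[B | A=x] = μ_B + ρ·(σ_B/σ_A)·(x − μ_A).
E[B | A=-2.8] = -1.5 + (-0.14)·(3.5/2.4)·(-2.8 − (-5.6)) = -1.5 + (-0.20417)·(2.8) = -2.0717.

-2.0717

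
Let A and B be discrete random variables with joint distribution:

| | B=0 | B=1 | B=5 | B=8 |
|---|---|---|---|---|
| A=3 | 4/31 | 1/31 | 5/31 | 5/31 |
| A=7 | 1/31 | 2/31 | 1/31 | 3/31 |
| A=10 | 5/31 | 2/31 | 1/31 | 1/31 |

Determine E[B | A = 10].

P(A = 10) = 9/31.
Σ B·P over the event = 0·(5/31) + 1·(2/31) + 5·(1/31) + 8·(1/31) = 15/31.
E[B | A = 10] = (15/31) / (9/31) = 5/3.

5/3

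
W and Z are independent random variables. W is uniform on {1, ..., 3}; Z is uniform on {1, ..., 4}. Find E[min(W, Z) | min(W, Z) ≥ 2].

Outcomes with min(W, Z) ≥ 2: (2,2), (2,3), (2,4), (3,2), (3,3), (3,4), each with probability 1/12.
E[min(W, Z) | min(W, Z) ≥ 2] = (2 + 2 + 2 + 2 + 3 + 3) / 6 = 7/3.

7/3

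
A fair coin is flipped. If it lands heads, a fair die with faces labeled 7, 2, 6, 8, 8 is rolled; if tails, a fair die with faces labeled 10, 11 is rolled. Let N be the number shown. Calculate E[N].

E[N | heads] = (7+2+6+8+8)/5 = 31/5.
E[N | tails] = (10+11)/2 = 21/2.
E[N] = (1/2)·(31/5) + (1/2)·(21/2) = 167/20.

167/20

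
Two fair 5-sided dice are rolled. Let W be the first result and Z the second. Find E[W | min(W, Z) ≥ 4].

9/2

Outcomes with min(W, Z) ≥ 4: (4,4), (4,5), (5,4), (5,5), each with probability 1/25.
E[W | min(W, Z) ≥ 4] = (4 + 4 + 5 + 5) / 4 = 9/2.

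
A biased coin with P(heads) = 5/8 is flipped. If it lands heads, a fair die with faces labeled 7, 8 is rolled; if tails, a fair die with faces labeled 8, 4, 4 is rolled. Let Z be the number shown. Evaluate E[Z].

E[Z | heads] = (7+8)/2 = 15/2.
E[Z | tails] = (8+4+4)/3 = 16/3.
By the law of total expectation,
E[Z] = (5/8)·(15/2) + (3/8)·(16/3) = 107/16.

107/16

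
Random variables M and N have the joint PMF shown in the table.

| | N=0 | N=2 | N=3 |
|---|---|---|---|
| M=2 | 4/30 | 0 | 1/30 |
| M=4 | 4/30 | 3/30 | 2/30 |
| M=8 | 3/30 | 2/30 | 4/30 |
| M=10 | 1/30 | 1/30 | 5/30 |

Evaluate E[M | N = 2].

19/3

P(N = 2) = 1/5.
Σ M·P over the event = 4·(3/30) + 8·(2/30) + 10·(1/30) = 19/15.
E[M | N = 2] = (19/15) / (1/5) = 19/3.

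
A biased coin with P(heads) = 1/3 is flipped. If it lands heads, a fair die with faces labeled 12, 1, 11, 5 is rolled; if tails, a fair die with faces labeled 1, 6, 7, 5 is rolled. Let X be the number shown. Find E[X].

E[X | heads] = (12+1+11+5)/4 = 29/4.
E[X | tails] = (1+6+7+5)/4 = 19/4.
By the law of total expectation,
E[X] = (1/3)·(29/4) + (2/3)·(19/4) = 67/12.

67/12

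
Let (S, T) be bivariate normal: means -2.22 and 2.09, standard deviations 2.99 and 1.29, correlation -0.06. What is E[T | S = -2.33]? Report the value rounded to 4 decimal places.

For a bivariate normal, E[T | S=x] = μ_T + ρ·(σ_T/σ_S)·(x − μ_S).
E[T | S=-2.33] = 2.09 + (-0.06)·(1.29/2.99)·(-2.33 − (-2.22)) = 2.09 + (-0.025886)·(-0.11) = 2.0928.

2.0928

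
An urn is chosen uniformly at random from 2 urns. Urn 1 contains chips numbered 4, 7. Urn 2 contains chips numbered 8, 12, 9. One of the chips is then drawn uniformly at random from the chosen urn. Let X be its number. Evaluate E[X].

91/12

E[X | urn 1] = (4+7)/2 = 11/2.
E[X | urn 2] = (8+12+9)/3 = 29/3.
E[X] = (1/2)·(11/2) + (1/2)·(29/3) = 91/12.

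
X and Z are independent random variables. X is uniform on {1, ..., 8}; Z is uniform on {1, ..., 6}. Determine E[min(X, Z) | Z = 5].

15/4

P(Z = 5) = 1/6.
Summing min(X,Z)·P(x,y) over outcomes with Z = 5 gives 5/8.
E[min(X, Z) | Z = 5] = (5/8) / (1/6) = 15/4.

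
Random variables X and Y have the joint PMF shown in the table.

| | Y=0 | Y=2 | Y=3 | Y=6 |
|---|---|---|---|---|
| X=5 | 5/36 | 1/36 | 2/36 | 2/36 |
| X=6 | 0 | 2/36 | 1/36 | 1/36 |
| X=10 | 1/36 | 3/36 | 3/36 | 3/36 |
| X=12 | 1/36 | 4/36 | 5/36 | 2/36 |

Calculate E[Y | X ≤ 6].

P(X ≤ 6) = 7/18.
Σ Y·P over the event = 0·(5/36) + 2·(1/36) + 3·(2/36) + 6·(2/36) + 2·(2/36) + 3·(1/36) + 6·(1/36) = 11/12.
E[Y | X ≤ 6] = (11/12) / (7/18) = 33/14.

33/14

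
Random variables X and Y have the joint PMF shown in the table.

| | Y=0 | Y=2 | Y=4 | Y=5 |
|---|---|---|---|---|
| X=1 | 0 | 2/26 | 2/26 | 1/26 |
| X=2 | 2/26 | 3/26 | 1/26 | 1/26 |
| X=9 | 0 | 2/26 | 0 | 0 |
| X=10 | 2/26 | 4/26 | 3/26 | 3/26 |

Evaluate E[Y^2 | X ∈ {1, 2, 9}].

9

P(X ∈ {1, 2, 9}) = 7/13.
Summing Y^2·P(X=x,Y=y) over the conditioning event gives 63/13.
E[Y^2 | X ∈ {1, 2, 9}] = (63/13) / (7/13) = 9.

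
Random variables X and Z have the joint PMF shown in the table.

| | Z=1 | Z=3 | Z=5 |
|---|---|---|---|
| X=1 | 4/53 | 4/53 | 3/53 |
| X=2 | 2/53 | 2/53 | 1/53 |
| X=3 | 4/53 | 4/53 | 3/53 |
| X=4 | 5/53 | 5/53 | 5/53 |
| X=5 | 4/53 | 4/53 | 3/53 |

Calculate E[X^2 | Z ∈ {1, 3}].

P(Z ∈ {1, 3}) = 38/53.
Summing X^2·P(X=x,Z=y) over the conditioning event gives 456/53.
E[X^2 | Z ∈ {1, 3}] = (456/53) / (38/53) = 12.

12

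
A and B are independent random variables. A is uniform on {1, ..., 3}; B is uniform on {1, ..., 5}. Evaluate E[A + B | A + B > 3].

P(A + B > 3) = 4/5.
Summing (A+B)·P(x,y) over outcomes with A + B > 3 gives 67/15.
E[A + B | A + B > 3] = (67/15) / (4/5) = 67/12.

67/12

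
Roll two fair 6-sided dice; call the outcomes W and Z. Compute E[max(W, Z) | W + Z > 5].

P(W + Z > 5) = 13/18.
Summing max(W,Z)·P(x,y) over outcomes with W + Z > 5 gives 67/18.
E[max(W, Z) | W + Z > 5] = (67/18) / (13/18) = 67/13.

67/13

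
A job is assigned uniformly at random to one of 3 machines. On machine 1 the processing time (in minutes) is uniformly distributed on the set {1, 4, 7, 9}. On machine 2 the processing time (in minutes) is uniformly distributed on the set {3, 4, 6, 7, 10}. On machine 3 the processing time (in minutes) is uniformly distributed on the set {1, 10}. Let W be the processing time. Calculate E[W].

67/12

E[W | machine 1] = (1+4+7+9)/4 = 21/4.
E[W | machine 2] = (3+4+6+7+10)/5 = 6.
E[W | machine 3] = (1+10)/2 = 11/2.
By the law of total expectation,
E[W] = (1/3)·(21/4) + (1/3)·(6) + (1/3)·(11/2) = 67/12.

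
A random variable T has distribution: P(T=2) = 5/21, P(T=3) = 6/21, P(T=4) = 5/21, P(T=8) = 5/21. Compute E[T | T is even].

P(T is even) = 5/7.
Σ over the event: 2·5/21 + 4·5/21 + 8·5/21 = 10/3.
E[T | T is even] = (10/3) / (5/7) = 14/3.

14/3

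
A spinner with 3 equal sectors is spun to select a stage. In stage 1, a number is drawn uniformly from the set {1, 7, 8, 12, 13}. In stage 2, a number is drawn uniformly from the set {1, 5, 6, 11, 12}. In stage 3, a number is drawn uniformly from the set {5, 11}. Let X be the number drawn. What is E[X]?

E[X | stage 1] = (1+7+8+12+13)/5 = 41/5.
E[X | stage 2] = (1+5+6+11+12)/5 = 7.
E[X | stage 3] = (5+11)/2 = 8.
By the law of total expectation,
E[X] = (1/3)·(41/5) + (1/3)·(7) + (1/3)·(8) = 116/15.

116/15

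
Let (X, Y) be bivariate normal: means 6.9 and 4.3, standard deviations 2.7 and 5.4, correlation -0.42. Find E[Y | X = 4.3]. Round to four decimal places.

For a bivariate normal, E[Y | X=x] = μ_Y + ρ·(σ_Y/σ_X)·(x − μ_X).
E[Y | X=4.3] = 4.3 + (-0.42)·(5.4/2.7)·(4.3 − (6.9)) = 4.3 + (-0.84)·(-2.6) = 6.4840.

6.4840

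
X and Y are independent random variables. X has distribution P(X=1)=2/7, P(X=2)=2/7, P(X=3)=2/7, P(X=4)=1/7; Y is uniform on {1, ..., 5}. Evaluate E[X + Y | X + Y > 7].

33/4

P(X + Y > 7) = 4/35.
Summing (X+Y)·P(x,y) over outcomes with X + Y > 7 gives 33/35.
E[X + Y | X + Y > 7] = (33/35) / (4/35) = 33/4.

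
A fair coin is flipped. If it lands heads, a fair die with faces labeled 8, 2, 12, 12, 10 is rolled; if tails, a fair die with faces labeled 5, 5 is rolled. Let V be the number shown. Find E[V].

69/10

E[V | heads] = (8+2+12+12+10)/5 = 44/5.
E[V | tails] = (5+5)/2 = 5.
By the law of total expectation,
E[V] = (1/2)·(44/5) + (1/2)·(5) = 69/10.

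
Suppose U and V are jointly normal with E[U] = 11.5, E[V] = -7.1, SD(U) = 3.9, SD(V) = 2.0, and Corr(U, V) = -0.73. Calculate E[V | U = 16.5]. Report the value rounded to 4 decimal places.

For a bivariate normal, E[V | U=x] = μ_V + ρ·(σ_V/σ_U)·(x − μ_U).
E[V | U=16.5] = -7.1 + (-0.73)·(2.0/3.9)·(16.5 − (11.5)) = -7.1 + (-0.37436)·(5) = -8.9718.

-8.9718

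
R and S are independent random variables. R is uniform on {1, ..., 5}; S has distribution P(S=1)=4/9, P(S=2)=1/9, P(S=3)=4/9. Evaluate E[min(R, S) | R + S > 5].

22/9

P(R + S > 5) = 2/5.
Summing min(R,S)·P(x,y) over outcomes with R + S > 5 gives 44/45.
E[min(R, S) | R + S > 5] = (44/45) / (2/5) = 22/9.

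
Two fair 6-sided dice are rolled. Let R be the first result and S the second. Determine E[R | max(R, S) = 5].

Outcomes with max(R, S) = 5: (1,5), (2,5), (3,5), (4,5), (5,1), (5,2), (5,3), (5,4), (5,5), each with probability 1/36.
E[R | max(R, S) = 5] = (1 + 2 + 3 + 4 + 5 + 5 + 5 + 5 + 5) / 9 = 35/9.

35/9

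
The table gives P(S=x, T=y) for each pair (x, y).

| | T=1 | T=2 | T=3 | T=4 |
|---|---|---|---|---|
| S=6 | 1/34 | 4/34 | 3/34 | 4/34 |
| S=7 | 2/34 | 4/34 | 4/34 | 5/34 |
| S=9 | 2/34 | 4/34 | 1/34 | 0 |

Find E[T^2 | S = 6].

9

P(S = 6) = 6/17.
Σ T^2·P over the event = 1·(1/34) + 4·(4/34) + 9·(3/34) + 16·(4/34) = 54/17.
E[T^2 | S = 6] = (54/17) / (6/17) = 9.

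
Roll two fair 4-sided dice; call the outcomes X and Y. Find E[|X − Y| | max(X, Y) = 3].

Outcomes with max(X, Y) = 3: (1,3), (2,3), (3,1), (3,2), (3,3), each with probability 1/16.
E[|X − Y| | max(X, Y) = 3] = (2 + 1 + 2 + 1 + 0) / 5 = 6/5.

6/5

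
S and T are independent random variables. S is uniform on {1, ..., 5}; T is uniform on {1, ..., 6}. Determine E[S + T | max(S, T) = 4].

Outcomes with max(S, T) = 4: (1,4), (2,4), (3,4), (4,1), (4,2), (4,3), (4,4), each with probability 1/30.
E[S + T | max(S, T) = 4] = (5 + 6 + 7 + 5 + 6 + 7 + 8) / 7 = 44/7.

44/7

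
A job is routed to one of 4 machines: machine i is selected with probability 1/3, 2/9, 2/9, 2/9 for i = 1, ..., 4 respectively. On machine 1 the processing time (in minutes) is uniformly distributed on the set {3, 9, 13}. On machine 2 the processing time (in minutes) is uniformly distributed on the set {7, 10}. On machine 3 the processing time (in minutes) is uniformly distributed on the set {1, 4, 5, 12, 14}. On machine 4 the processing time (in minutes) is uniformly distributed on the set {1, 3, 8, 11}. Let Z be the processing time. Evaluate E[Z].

E[Z | machine 1] = (3+9+13)/3 = 25/3.
E[Z | machine 2] = (7+10)/2 = 17/2.
E[Z | machine 3] = (1+4+5+12+14)/5 = 36/5.
E[Z | machine 4] = (1+3+8+11)/4 = 23/4.
E[Z] = (1/3)·(25/3) + (2/9)·(17/2) + (2/9)·(36/5) + (2/9)·(23/4) = 679/90.

679/90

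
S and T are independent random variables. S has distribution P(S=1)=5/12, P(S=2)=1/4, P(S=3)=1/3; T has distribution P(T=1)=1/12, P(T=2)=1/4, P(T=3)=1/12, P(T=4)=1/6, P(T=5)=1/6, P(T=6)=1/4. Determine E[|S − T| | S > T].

P(S > T) = 19/144.
Summing |S−T|·P(x,y) over outcomes with S > T gives 23/144.
E[|S − T| | S > T] = (23/144) / (19/144) = 23/19.

23/19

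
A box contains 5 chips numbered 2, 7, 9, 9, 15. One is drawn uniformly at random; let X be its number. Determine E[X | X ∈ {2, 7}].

9/2

P(X ∈ {2, 7}) = 2/5.
Σ over the event: 2·1/5 + 7·1/5 = 9/5.
E[X | X ∈ {2, 7}] = (9/5) / (2/5) = 9/2.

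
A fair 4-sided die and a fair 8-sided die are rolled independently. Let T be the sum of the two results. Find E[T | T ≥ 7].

P(T ≥ 7) = 9/16.
Σ over the event: 7·1/8 + 8·1/8 + 9·1/8 + 10·3/32 + 11·1/16 + 12·1/32 = 5.
E[T | T ≥ 7] = (5) / (9/16) = 80/9.

80/9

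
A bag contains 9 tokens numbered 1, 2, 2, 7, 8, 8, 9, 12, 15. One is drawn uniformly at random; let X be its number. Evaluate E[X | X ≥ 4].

P(X ≥ 4) = 2/3.
Σ over the event: 7·1/9 + 8·2/9 + 9·1/9 + 12·1/9 + 15·1/9 = 59/9.
E[X | X ≥ 4] = (59/9) / (2/3) = 59/6.

59/6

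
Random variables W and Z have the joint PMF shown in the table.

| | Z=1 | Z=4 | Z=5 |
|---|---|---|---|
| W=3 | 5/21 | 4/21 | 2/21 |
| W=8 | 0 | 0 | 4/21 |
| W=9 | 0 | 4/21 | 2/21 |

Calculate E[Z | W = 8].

P(W = 8) = 4/21.
Σ Z·P over the event = 5·(4/21) = 20/21.
E[Z | W = 8] = (20/21) / (4/21) = 5.

5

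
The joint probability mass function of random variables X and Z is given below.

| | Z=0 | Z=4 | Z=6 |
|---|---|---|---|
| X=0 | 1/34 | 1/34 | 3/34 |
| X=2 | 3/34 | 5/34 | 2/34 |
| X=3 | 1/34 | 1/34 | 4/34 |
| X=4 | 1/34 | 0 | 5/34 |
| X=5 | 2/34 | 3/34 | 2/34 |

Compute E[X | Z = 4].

P(Z = 4) = 5/17.
Σ X·P over the event = 0·(1/34) + 2·(5/34) + 3·(1/34) + 5·(3/34) = 14/17.
E[X | Z = 4] = (14/17) / (5/17) = 14/5.

14/5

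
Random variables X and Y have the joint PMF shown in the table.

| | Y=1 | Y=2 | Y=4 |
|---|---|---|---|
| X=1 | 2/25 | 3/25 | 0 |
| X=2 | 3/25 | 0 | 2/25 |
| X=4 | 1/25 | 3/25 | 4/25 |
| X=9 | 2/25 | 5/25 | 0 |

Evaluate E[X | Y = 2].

P(Y = 2) = 11/25.
Summing X·P(X=x,Y=y) over the conditioning event gives 12/5.
E[X | Y = 2] = (12/5) / (11/25) = 60/11.

60/11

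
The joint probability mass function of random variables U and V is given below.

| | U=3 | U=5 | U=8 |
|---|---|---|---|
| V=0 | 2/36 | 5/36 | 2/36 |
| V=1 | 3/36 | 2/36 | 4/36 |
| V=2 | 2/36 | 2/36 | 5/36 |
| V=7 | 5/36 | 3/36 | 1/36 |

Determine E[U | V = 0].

47/9

P(V = 0) = 1/4.
Σ U·P over the event = 3·(2/36) + 5·(5/36) + 8·(2/36) = 47/36.
E[U | V = 0] = (47/36) / (1/4) = 47/9.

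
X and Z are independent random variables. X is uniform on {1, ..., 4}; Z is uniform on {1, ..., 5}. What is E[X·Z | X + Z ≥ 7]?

85/6

Outcomes with X + Z ≥ 7: (2,5), (3,4), (3,5), (4,3), (4,4), (4,5), each with probability 1/20.
E[X·Z | X + Z ≥ 7] = (10 + 12 + 15 + 12 + 16 + 20) / 6 = 85/6.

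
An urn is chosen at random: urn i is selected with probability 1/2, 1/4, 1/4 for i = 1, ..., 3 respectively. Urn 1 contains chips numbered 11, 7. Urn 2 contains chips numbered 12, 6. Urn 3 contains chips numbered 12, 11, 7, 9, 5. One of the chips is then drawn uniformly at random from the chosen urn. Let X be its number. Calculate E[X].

179/20

E[X | urn 1] = (11+7)/2 = 9.
E[X | urn 2] = (12+6)/2 = 9.
E[X | urn 3] = (12+11+7+9+5)/5 = 44/5.
E[X] = (1/2)·(9) + (1/4)·(9) + (1/4)·(44/5) = 179/20.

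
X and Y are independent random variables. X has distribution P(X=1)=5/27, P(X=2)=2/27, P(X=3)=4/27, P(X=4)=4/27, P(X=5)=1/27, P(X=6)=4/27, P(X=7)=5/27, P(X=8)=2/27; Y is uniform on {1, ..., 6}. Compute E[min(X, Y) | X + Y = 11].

17/4

P(X + Y = 11) = 2/27.
Summing min(X,Y)·P(x,y) over outcomes with X + Y = 11 gives 17/54.
E[min(X, Y) | X + Y = 11] = (17/54) / (2/27) = 17/4.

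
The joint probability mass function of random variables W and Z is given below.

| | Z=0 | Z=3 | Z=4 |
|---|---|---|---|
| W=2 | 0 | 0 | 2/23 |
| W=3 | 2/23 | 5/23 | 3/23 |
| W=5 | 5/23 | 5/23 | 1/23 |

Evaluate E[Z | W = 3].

P(W = 3) = 10/23.
Σ Z·P over the event = 0·(2/23) + 3·(5/23) + 4·(3/23) = 27/23.
E[Z | W = 3] = (27/23) / (10/23) = 27/10.

27/10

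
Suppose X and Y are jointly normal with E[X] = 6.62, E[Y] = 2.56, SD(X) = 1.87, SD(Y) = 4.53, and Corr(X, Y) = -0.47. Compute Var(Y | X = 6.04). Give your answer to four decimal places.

Var(Y | X=x) = (1 − ρ²)·σ_Y².
Var(Y | X=6.04) = (4.53)²·(1 − (-0.47)²) = 20.5209·0.7791 = 15.9878.

15.9878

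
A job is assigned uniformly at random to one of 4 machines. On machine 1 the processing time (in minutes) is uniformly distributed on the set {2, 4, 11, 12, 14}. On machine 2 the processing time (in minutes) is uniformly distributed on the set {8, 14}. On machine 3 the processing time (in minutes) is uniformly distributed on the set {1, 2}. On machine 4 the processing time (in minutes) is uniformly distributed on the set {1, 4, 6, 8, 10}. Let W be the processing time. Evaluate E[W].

269/40

E[W | machine 1] = (2+4+11+12+14)/5 = 43/5.
E[W | machine 2] = (8+14)/2 = 11.
E[W | machine 3] = (1+2)/2 = 3/2.
E[W | machine 4] = (1+4+6+8+10)/5 = 29/5.
By the law of total expectation,
E[W] = (1/4)·(43/5) + (1/4)·(11) + (1/4)·(3/2) + (1/4)·(29/5) = 269/40.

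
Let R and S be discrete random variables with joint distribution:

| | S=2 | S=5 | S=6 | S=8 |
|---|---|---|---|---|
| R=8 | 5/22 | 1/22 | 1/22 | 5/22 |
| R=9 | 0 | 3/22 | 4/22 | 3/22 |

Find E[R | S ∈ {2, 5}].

P(S ∈ {2, 5}) = 9/22.
Σ R·P over the event = 8·(5/22) + 8·(1/22) + 9·(3/22) = 75/22.
E[R | S ∈ {2, 5}] = (75/22) / (9/22) = 25/3.

25/3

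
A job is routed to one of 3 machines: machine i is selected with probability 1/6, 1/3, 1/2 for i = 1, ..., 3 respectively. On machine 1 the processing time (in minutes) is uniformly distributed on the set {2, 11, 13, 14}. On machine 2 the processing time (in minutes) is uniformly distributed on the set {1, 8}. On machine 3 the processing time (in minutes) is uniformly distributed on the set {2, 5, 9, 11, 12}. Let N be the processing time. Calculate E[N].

E[N | machine 1] = (2+11+13+14)/4 = 10.
E[N | machine 2] = (1+8)/2 = 9/2.
E[N | machine 3] = (2+5+9+11+12)/5 = 39/5.
E[N] = (1/6)·(10) + (1/3)·(9/2) + (1/2)·(39/5) = 106/15.

106/15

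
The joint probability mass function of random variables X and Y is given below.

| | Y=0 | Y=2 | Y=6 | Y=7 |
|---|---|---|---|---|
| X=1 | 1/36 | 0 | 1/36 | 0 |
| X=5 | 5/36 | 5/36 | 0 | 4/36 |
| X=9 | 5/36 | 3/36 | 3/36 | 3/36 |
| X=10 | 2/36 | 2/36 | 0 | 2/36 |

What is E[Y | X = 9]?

45/14

P(X = 9) = 7/18.
Σ Y·P over the event = 0·(5/36) + 2·(3/36) + 6·(3/36) + 7·(3/36) = 5/4.
E[Y | X = 9] = (5/4) / (7/18) = 45/14.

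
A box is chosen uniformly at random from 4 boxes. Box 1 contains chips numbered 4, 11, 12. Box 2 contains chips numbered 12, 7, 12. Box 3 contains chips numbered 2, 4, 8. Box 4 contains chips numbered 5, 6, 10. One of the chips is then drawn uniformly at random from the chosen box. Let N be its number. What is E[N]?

E[N | box 1] = (4+11+12)/3 = 9.
E[N | box 2] = (12+7+12)/3 = 31/3.
E[N | box 3] = (2+4+8)/3 = 14/3.
E[N | box 4] = (5+6+10)/3 = 7.
By the law of total expectation,
E[N] = (1/4)·(9) + (1/4)·(31/3) + (1/4)·(14/3) + (1/4)·(7) = 31/4.

31/4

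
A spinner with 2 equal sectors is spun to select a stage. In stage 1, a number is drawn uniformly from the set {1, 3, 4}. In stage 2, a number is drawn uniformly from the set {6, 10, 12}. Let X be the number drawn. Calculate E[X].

6

E[X | stage 1] = (1+3+4)/3 = 8/3.
E[X | stage 2] = (6+10+12)/3 = 28/3.
By the law of total expectation,
E[X] = (1/2)·(8/3) + (1/2)·(28/3) = 6.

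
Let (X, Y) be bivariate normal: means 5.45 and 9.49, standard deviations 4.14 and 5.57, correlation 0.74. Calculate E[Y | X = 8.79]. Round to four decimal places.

12.8153

The regression of Y on X has slope ρ·σ_Y/σ_X and passes through (μ_X, μ_Y).
E[Y | X=8.79] = 9.49 + (0.74)·(5.57/4.14)·(8.79 − (5.45)) = 9.49 + (0.9956)·(3.34) = 12.8153.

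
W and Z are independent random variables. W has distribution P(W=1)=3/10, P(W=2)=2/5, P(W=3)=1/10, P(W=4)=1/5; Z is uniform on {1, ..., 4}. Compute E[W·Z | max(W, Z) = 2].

30/11

P(max(W, Z) = 2) = 11/40.
Summing WZ·P(x,y) over outcomes with max(W, Z) = 2 gives 3/4.
E[W·Z | max(W, Z) = 2] = (3/4) / (11/40) = 30/11.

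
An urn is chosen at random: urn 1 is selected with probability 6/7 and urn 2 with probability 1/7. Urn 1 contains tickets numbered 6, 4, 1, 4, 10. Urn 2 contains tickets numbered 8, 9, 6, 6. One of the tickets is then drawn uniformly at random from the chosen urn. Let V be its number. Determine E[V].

E[V | urn 1] = (6+4+1+4+10)/5 = 5.
E[V | urn 2] = (8+9+6+6)/4 = 29/4.
By the law of total expectation,
E[V] = (6/7)·(5) + (1/7)·(29/4) = 149/28.

149/28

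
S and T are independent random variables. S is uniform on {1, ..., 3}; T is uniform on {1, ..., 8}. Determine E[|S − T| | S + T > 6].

P(S + T > 6) = 1/2.
Summing |S−T|·P(x,y) over outcomes with S + T > 6 gives 17/8.
E[|S − T| | S + T > 6] = (17/8) / (1/2) = 17/4.

17/4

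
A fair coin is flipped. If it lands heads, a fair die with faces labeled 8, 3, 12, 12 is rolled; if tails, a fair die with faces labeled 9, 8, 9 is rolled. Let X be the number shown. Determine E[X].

E[X | heads] = (8+3+12+12)/4 = 35/4.
E[X | tails] = (9+8+9)/3 = 26/3.
By the law of total expectation,
E[X] = (1/2)·(35/4) + (1/2)·(26/3) = 209/24.

209/24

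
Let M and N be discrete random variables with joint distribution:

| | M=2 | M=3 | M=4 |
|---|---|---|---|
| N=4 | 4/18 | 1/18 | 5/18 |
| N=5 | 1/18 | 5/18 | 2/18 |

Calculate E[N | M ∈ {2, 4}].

P(M ∈ {2, 4}) = 2/3.
Σ N·P over the event = 4·(4/18) + 5·(1/18) + 4·(5/18) + 5·(2/18) = 17/6.
E[N | M ∈ {2, 4}] = (17/6) / (2/3) = 17/4.

17/4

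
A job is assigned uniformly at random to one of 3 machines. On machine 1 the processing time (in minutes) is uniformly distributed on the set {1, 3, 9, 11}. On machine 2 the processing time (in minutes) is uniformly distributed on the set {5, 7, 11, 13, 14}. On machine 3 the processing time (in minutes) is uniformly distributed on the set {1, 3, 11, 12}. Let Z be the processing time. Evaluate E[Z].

91/12

E[Z | machine 1] = (1+3+9+11)/4 = 6.
E[Z | machine 2] = (5+7+11+13+14)/5 = 10.
E[Z | machine 3] = (1+3+11+12)/4 = 27/4.
By the law of total expectation,
E[Z] = (1/3)·(6) + (1/3)·(10) + (1/3)·(27/4) = 91/12.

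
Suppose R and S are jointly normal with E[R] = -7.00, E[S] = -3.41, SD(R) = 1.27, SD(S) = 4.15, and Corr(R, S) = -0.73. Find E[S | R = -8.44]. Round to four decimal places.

0.0250

E[S | R=x] = μ_S + ρ(σ_S/σ_R)(x − μ_R) for jointly normal variables.
E[S | R=-8.44] = -3.41 + (-0.73)·(4.15/1.27)·(-8.44 − (-7.00)) = -3.41 + (-2.3854)·(-1.44) = 0.0250.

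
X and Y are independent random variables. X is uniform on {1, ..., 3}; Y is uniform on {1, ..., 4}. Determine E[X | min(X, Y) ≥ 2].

5/2

P(min(X, Y) ≥ 2) = 1/2.
Summing X·P(x,y) over outcomes with min(X, Y) ≥ 2 gives 5/4.
E[X | min(X, Y) ≥ 2] = (5/4) / (1/2) = 5/2.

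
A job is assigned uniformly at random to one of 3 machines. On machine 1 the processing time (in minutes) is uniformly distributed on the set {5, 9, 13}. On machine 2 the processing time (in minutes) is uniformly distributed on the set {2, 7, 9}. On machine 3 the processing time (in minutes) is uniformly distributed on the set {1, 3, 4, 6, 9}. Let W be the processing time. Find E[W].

E[W | machine 1] = (5+9+13)/3 = 9.
E[W | machine 2] = (2+7+9)/3 = 6.
E[W | machine 3] = (1+3+4+6+9)/5 = 23/5.
E[W] = (1/3)·(9) + (1/3)·(6) + (1/3)·(23/5) = 98/15.

98/15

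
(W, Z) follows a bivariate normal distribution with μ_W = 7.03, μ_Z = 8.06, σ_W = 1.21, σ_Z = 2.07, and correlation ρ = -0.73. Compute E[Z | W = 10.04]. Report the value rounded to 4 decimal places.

4.3010

For a bivariate normal, E[Z | W=x] = μ_Z + ρ·(σ_Z/σ_W)·(x − μ_W).
E[Z | W=10.04] = 8.06 + (-0.73)·(2.07/1.21)·(10.04 − (7.03)) = 8.06 + (-1.24884)·(3.01) = 4.3010.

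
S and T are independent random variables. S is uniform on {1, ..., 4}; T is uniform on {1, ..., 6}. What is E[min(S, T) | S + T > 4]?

43/18

P(S + T > 4) = 3/4.
Summing min(S,T)·P(x,y) over outcomes with S + T > 4 gives 43/24.
E[min(S, T) | S + T > 4] = (43/24) / (3/4) = 43/18.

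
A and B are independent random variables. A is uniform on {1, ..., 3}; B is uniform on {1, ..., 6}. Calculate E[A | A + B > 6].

7/3

Outcomes with A + B > 6: (1,6), (2,5), (2,6), (3,4), (3,5), (3,6), each with probability 1/18.
E[A | A + B > 6] = (1 + 2 + 2 + 3 + 3 + 3) / 6 = 7/3.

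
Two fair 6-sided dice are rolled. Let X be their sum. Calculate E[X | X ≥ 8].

P(X ≥ 8) = 5/12.
Σ over the event: 8·5/36 + 9·1/9 + 10·1/12 + 11·1/18 + 12·1/36 = 35/9.
E[X | X ≥ 8] = (35/9) / (5/12) = 28/3.

28/3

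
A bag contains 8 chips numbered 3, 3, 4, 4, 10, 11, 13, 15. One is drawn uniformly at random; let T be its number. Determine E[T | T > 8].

P(T > 8) = 1/2.
Σ over the event: 10·1/8 + 11·1/8 + 13·1/8 + 15·1/8 = 49/8.
E[T | T > 8] = (49/8) / (1/2) = 49/4.

49/4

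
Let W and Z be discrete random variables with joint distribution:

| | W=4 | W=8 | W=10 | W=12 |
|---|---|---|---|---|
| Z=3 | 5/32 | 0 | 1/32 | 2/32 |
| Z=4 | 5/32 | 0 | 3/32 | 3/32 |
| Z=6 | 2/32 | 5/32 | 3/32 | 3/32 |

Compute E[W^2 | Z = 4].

812/11

P(Z = 4) = 11/32.
Σ W^2·P over the event = 16·(5/32) + 100·(3/32) + 144·(3/32) = 203/8.
E[W^2 | Z = 4] = (203/8) / (11/32) = 812/11.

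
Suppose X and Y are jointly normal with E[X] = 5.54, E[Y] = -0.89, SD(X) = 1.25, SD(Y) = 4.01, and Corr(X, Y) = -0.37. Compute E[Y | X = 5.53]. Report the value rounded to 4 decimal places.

E[Y | X=x] = μ_Y + ρ(σ_Y/σ_X)(x − μ_X) for jointly normal variables.
E[Y | X=5.53] = -0.89 + (-0.37)·(4.01/1.25)·(5.53 − (5.54)) = -0.89 + (-1.187)·(-0.01) = -0.8781.

-0.8781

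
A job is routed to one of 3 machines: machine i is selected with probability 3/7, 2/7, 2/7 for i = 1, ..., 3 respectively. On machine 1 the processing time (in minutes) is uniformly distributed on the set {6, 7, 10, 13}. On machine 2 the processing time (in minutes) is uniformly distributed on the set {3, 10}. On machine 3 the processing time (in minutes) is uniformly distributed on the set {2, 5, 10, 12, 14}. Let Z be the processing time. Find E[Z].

286/35

E[Z | machine 1] = (6+7+10+13)/4 = 9.
E[Z | machine 2] = (3+10)/2 = 13/2.
E[Z | machine 3] = (2+5+10+12+14)/5 = 43/5.
By the law of total expectation,
E[Z] = (3/7)·(9) + (2/7)·(13/2) + (2/7)·(43/5) = 286/35.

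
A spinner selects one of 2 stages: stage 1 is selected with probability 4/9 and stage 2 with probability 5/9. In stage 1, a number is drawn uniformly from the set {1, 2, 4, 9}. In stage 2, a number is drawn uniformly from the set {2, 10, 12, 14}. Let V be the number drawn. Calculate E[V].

127/18

E[V | stage 1] = (1+2+4+9)/4 = 4.
E[V | stage 2] = (2+10+12+14)/4 = 19/2.
E[V] = (4/9)·(4) + (5/9)·(19/2) = 127/18.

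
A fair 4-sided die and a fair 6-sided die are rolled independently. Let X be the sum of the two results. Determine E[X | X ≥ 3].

142/23

P(X ≥ 3) = 23/24.
Σ over the event: 3·1/12 + 4·1/8 + 5·1/6 + 6·1/6 + 7·1/6 + 8·1/8 + 9·1/12 + 10·1/24 = 71/12.
E[X | X ≥ 3] = (71/12) / (23/24) = 142/23.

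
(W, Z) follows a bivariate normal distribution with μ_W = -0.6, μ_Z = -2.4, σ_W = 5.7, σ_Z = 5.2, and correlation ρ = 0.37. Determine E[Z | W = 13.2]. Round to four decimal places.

2.2581

E[Z | W=x] = μ_Z + ρ(σ_Z/σ_W)(x − μ_W) for jointly normal variables.
E[Z | W=13.2] = -2.4 + (0.37)·(5.2/5.7)·(13.2 − (-0.6)) = -2.4 + (0.33754)·(13.8) = 2.2581.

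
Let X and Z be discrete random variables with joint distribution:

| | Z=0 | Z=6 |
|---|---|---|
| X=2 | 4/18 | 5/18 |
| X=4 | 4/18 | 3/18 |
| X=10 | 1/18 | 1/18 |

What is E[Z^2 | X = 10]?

18

P(X = 10) = 1/9.
Summing Z^2·P(X=x,Z=y) over the conditioning event gives 2.
E[Z^2 | X = 10] = (2) / (1/9) = 18.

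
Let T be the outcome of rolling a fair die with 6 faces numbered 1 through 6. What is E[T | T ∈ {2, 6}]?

4

P(T ∈ {2, 6}) = 1/3.
Σ over the event: 2·1/6 + 6·1/6 = 4/3.
E[T | T ∈ {2, 6}] = (4/3) / (1/3) = 4.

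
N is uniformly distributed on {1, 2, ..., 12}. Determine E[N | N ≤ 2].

Given N ≤ 2, N is equally likely to be any of {1, 2}.
E[N | N ≤ 2] = (1 + 2) / 2 = 3/2.

3/2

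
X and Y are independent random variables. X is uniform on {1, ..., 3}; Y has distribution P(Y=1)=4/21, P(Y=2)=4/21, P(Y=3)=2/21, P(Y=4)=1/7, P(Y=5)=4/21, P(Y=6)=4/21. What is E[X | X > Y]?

P(X > Y) = 4/21.
Summing X·P(x,y) over outcomes with X > Y gives 32/63.
E[X | X > Y] = (32/63) / (4/21) = 8/3.

8/3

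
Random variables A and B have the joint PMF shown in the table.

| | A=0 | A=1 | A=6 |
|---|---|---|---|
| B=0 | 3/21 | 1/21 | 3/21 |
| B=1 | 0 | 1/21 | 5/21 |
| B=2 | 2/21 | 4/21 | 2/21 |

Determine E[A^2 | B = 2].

P(B = 2) = 8/21.
Σ A^2·P over the event = 0·(2/21) + 1·(4/21) + 36·(2/21) = 76/21.
E[A^2 | B = 2] = (76/21) / (8/21) = 19/2.

19/2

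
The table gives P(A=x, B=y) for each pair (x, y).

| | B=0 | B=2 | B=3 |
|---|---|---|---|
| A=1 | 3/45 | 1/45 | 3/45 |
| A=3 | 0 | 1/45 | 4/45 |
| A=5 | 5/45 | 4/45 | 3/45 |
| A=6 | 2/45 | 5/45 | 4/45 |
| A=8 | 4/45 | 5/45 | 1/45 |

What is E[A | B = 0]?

P(B = 0) = 14/45.
Σ A·P over the event = 1·(3/45) + 5·(5/45) + 6·(2/45) + 8·(4/45) = 8/5.
E[A | B = 0] = (8/5) / (14/45) = 36/7.

36/7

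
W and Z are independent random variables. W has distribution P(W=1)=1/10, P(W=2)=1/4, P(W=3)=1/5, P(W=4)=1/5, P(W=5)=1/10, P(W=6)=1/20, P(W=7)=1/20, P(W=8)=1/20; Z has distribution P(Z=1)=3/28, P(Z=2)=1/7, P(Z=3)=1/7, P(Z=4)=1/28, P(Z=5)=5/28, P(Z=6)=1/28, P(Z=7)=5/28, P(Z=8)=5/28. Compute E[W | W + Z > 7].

229/55

P(W + Z > 7) = 33/56.
Summing W·P(x,y) over outcomes with W + Z > 7 gives 687/280.
E[W | W + Z > 7] = (687/280) / (33/56) = 229/55.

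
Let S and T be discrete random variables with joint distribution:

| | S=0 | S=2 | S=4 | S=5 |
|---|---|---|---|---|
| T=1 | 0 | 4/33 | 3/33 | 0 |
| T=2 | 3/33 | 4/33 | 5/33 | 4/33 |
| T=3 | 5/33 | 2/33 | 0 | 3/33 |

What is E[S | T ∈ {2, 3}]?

67/26

P(T ∈ {2, 3}) = 26/33.
Σ S·P over the event = 0·(3/33) + 0·(5/33) + 2·(4/33) + 2·(2/33) + 4·(5/33) + 5·(4/33) + 5·(3/33) = 67/33.
E[S | T ∈ {2, 3}] = (67/33) / (26/33) = 67/26.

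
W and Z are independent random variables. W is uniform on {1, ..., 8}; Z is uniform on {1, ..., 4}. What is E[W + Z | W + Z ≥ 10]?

Outcomes with W + Z ≥ 10: (6,4), (7,3), (7,4), (8,2), (8,3), (8,4), each with probability 1/32.
E[W + Z | W + Z ≥ 10] = (10 + 10 + 11 + 10 + 11 + 12) / 6 = 32/3.

32/3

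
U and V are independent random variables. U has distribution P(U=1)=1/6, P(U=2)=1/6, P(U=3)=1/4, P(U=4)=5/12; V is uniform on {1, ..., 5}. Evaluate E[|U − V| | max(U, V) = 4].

43/27

P(max(U, V) = 4) = 9/20.
Summing |U−V|·P(x,y) over outcomes with max(U, V) = 4 gives 43/60.
E[|U − V| | max(U, V) = 4] = (43/60) / (9/20) = 43/27.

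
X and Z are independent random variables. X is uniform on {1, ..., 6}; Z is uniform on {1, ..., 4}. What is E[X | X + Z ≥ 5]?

37/9

P(X + Z ≥ 5) = 3/4.
Summing X·P(x,y) over outcomes with X + Z ≥ 5 gives 37/12.
E[X | X + Z ≥ 5] = (37/12) / (3/4) = 37/9.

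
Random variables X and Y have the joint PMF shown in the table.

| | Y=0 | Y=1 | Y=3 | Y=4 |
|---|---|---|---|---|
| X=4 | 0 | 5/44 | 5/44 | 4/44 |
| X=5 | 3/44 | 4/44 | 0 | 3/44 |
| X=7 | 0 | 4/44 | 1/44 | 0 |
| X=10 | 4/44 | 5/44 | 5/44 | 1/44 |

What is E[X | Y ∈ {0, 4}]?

P(Y ∈ {0, 4}) = 15/44.
Summing X·P(X=x,Y=y) over the conditioning event gives 24/11.
E[X | Y ∈ {0, 4}] = (24/11) / (15/44) = 32/5.

32/5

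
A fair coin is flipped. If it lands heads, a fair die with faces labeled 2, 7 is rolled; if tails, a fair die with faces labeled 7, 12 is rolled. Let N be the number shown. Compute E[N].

E[N | heads] = (2+7)/2 = 9/2.
E[N | tails] = (7+12)/2 = 19/2.
E[N] = (1/2)·(9/2) + (1/2)·(19/2) = 7.

7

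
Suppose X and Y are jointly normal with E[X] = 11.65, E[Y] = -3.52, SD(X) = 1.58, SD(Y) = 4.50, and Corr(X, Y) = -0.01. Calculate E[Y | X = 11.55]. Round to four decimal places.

-3.5172

For a bivariate normal, E[Y | X=x] = μ_Y + ρ·(σ_Y/σ_X)·(x − μ_X).
E[Y | X=11.55] = -3.52 + (-0.01)·(4.50/1.58)·(11.55 − (11.65)) = -3.52 + (-0.028481)·(-0.1) = -3.5172.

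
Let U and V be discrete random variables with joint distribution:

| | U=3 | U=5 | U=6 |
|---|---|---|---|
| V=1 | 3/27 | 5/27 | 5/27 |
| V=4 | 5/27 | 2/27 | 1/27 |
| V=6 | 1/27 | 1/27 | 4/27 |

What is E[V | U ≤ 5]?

P(U ≤ 5) = 17/27.
Σ V·P over the event = 1·(3/27) + 4·(5/27) + 6·(1/27) + 1·(5/27) + 4·(2/27) + 6·(1/27) = 16/9.
E[V | U ≤ 5] = (16/9) / (17/27) = 48/17.

48/17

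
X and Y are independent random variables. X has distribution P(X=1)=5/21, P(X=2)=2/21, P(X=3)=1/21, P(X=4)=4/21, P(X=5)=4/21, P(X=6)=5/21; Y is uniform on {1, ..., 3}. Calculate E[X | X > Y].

208/43

P(X > Y) = 43/63.
Summing X·P(x,y) over outcomes with X > Y gives 208/63.
E[X | X > Y] = (208/63) / (43/63) = 208/43.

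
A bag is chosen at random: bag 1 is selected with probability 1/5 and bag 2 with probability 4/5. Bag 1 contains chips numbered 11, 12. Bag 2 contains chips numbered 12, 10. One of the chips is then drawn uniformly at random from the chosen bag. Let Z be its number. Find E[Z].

E[Z | bag 1] = (11+12)/2 = 23/2.
E[Z | bag 2] = (12+10)/2 = 11.
E[Z] = (1/5)·(23/2) + (4/5)·(11) = 111/10.

111/10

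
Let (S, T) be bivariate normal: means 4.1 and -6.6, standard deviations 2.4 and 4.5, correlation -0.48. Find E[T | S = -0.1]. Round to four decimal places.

-2.8200

The regression of T on S has slope ρ·σ_T/σ_S and passes through (μ_S, μ_T).
E[T | S=-0.1] = -6.6 + (-0.48)·(4.5/2.4)·(-0.1 − (4.1)) = -6.6 + (-0.9)·(-4.2) = -2.8200.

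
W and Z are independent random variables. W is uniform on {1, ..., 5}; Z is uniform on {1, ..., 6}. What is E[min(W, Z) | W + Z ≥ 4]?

P(W + Z ≥ 4) = 9/10.
Summing min(W,Z)·P(x,y) over outcomes with W + Z ≥ 4 gives 67/30.
E[min(W, Z) | W + Z ≥ 4] = (67/30) / (9/10) = 67/27.

67/27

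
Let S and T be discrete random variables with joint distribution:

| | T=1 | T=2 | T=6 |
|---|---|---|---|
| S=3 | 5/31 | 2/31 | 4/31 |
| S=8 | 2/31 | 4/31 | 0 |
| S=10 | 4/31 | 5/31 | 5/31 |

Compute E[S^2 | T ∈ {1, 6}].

P(T ∈ {1, 6}) = 20/31.
Summing S^2·P(S=x,T=y) over the conditioning event gives 1109/31.
E[S^2 | T ∈ {1, 6}] = (1109/31) / (20/31) = 1109/20.

1109/20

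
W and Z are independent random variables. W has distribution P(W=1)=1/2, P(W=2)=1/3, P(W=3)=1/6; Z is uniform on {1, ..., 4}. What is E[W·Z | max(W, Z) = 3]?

39/8

P(max(W, Z) = 3) = 1/3.
Summing WZ·P(x,y) over outcomes with max(W, Z) = 3 gives 13/8.
E[W·Z | max(W, Z) = 3] = (13/8) / (1/3) = 39/8.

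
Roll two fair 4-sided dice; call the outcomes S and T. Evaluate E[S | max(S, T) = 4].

22/7

Outcomes with max(S, T) = 4: (1,4), (2,4), (3,4), (4,1), (4,2), (4,3), (4,4), each with probability 1/16.
E[S | max(S, T) = 4] = (1 + 2 + 3 + 4 + 4 + 4 + 4) / 7 = 22/7.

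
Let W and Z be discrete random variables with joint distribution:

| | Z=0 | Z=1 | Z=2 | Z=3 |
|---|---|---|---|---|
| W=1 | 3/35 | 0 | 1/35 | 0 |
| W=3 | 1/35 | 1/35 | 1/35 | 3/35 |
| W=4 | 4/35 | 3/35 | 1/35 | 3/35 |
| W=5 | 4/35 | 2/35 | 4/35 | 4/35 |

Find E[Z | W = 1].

P(W = 1) = 4/35.
Σ Z·P over the event = 0·(3/35) + 2·(1/35) = 2/35.
E[Z | W = 1] = (2/35) / (4/35) = 1/2.

1/2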